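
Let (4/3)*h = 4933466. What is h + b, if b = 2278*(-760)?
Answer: 3937639/2 ≈ 1.9688e+6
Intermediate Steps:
h = 7400199/2 (h = (¾)*4933466 = 7400199/2 ≈ 3.7001e+6)
b = -1731280
h + b = 7400199/2 - 1731280 = 3937639/2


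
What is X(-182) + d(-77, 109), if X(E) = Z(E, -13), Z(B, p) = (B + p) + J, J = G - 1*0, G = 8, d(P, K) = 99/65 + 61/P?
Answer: -932277/5005 ≈ -186.27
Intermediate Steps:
d(P, K) = 99/65 + 61/P (d(P, K) = 99*(1/65) + 61/P = 99/65 + 61/P)
J = 8 (J = 8 - 1*0 = 8 + 0 = 8)
Z(B, p) = 8 + B + p (Z(B, p) = (B + p) + 8 = 8 + B + p)
X(E) = -5 + E (X(E) = 8 + E - 13 = -5 + E)
X(-182) + d(-77, 109) = (-5 - 182) + (99/65 + 61/(-77)) = -187 + (99/65 + 61*(-1/77)) = -187 + (99/65 - 61/77) = -187 + 3658/5005 = -932277/5005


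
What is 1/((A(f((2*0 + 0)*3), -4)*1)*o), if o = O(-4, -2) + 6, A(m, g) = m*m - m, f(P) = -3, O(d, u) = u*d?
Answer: 1/168 ≈ 0.0059524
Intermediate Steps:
O(d, u) = d*u
A(m, g) = m² - m
o = 14 (o = -4*(-2) + 6 = 8 + 6 = 14)
1/((A(f((2*0 + 0)*3), -4)*1)*o) = 1/((-3*(-1 - 3)*1)*14) = 1/((-3*(-4)*1)*14) = 1/((12*1)*14) = 1/(12*14) = 1/168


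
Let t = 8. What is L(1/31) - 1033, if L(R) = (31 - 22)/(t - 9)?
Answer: -1042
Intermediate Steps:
L(R) = -9 (L(R) = (31 - 22)/(8 - 9) = 9/(-1) = 9*(-1) = -9)
L(1/31) - 1033 = -9 - 1033 = -1042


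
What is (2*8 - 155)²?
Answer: 19321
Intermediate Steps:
(2*8 - 155)² = (16 - 155)² = (-139)² = 19321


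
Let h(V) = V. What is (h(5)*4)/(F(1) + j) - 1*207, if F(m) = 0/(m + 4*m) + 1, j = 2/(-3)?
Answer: -147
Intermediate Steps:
j = -⅔ (j = 2*(-⅓) = -⅔ ≈ -0.66667)
F(m) = 1 (F(m) = 0/(5*m) + 1 = (1/(5*m))*0 + 1 = 0 + 1 = 1)
(h(5)*4)/(F(1) + j) - 1*207 = (5*4)/(1 - ⅔) - 1*207 = 20/(⅓) - 207 = 20*3 - 207 = 60 - 207 = -147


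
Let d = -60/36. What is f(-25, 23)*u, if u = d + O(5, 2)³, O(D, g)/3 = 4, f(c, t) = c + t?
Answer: -10358/3 ≈ -3452.7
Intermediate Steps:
O(D, g) = 12 (O(D, g) = 3*4 = 12)
d = -5/3 (d = -60*1/36 = -5/3 ≈ -1.6667)
u = 5179/3 (u = -5/3 + 12³ = -5/3 + 1728 = 5179/3 ≈ 1726.3)
f(-25, 23)*u = (-25 + 23)*(5179/3) = -2*5179/3 = -10358/3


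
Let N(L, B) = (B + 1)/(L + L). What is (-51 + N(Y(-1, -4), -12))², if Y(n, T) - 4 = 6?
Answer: 1062961/400 ≈ 2657.4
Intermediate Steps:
Y(n, T) = 10 (Y(n, T) = 4 + 6 = 10)
N(L, B) = (1 + B)/(2*L) (N(L, B) = (1 + B)/((2*L)) = (1 + B)*(1/(2*L)) = (1 + B)/(2*L))
(-51 + N(Y(-1, -4), -12))² = (-51 + (½)*(1 - 12)/10)² = (-51 + (½)*(⅒)*(-11))² = (-51 - 11/20)² = (-1031/20)² = 1062961/400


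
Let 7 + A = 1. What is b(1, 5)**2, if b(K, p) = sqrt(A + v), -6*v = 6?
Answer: -7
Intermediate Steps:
A = -6 (A = -7 + 1 = -6)
v = -1 (v = -1/6*6 = -1)
b(K, p) = I*sqrt(7) (b(K, p) = sqrt(-6 - 1) = sqrt(-7) = I*sqrt(7))
b(1, 5)**2 = (I*sqrt(7))**2 = -7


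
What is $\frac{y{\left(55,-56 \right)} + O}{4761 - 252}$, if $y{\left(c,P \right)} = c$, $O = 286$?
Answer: $\frac{341}{4509} \approx 0.075626$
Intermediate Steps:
$\frac{y{\left(55,-56 \right)} + O}{4761 - 252} = \frac{55 + 286}{4761 - 252} = \frac{341}{4509}$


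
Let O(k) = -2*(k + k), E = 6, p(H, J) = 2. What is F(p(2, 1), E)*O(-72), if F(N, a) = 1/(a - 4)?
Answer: 144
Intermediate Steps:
F(N, a) = 1/(-4 + a)
O(k) = -4*k
F(p(2, 1), E)*O(-72) = (-4*(-72))/(-4 + 6) = 288/2 = (½)*288 = 144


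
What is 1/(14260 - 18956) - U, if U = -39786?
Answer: 186835055/4696 ≈ 39786.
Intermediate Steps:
1/(14260 - 18956) - U = 1/(14260 - 18956) - 1*(-39786) = 1/(-4696) + 39786 = -1/4696 + 39786 = 186835055/4696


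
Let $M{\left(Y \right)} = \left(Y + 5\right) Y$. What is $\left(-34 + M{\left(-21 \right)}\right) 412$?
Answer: $124424$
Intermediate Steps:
$M{\left(Y \right)} = Y \left(5 + Y\right)$ ($M{\left(Y \right)} = \left(5 + Y\right) Y = Y \left(5 + Y\right)$)
$\left(-34 + M{\left(-21 \right)}\right) 412 = \left(-34 - 21 \left(5 - 21\right)\right) 412 = \left(-34 - -336\right) 412 = \left(-34 + 336\right) 412 = 302 \cdot 412 = 124424$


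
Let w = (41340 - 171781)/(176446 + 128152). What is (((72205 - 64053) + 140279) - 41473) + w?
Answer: 32579062443/304598 ≈ 1.0696e+5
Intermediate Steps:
w = -130441/304598 ≈ -0.42824
(((72205 - 64053) + 140279) - 41473) + w = (((72205 - 64053) + 140279) - 41473) - 130441/304598 = ((8152 + 140279) - 41473) - 130441/304598 = (148431 - 41473) - 130441/304598 = 106958 - 130441/304598 = 32579062443/304598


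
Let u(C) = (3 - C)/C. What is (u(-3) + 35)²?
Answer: 1089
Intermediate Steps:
u(C) = (3 - C)/C
(u(-3) + 35)² = ((3 - 1*(-3))/(-3) + 35)² = (-(3 + 3)/3 + 35)² = (-⅓*6 + 35)² = (-2 + 35)² = 33² = 1089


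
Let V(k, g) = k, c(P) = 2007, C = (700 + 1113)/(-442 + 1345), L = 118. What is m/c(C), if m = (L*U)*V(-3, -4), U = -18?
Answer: 708/223 ≈ 3.1749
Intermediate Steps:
C = 259/129 (C = 1813/903 = 1813*(1/903) = 259/129 ≈ 2.0078)
m = 6372 (m = (118*(-18))*(-3) = -2124*(-3) = 6372)
m/c(C) = 6372/2007 = 6372*(1/2007) = 708/223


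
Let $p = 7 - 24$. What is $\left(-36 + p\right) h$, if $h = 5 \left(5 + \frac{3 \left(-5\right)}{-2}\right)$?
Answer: $- \frac{6625}{2} \approx -3312.5$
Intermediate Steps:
$p = -17$
$h = \frac{125}{2}$ ($h = 5 \left(5 - - \frac{15}{2}\right) = 5 \left(5 + \frac{15}{2}\right) = 5 \cdot \frac{25}{2} = \frac{125}{2} \approx 62.5$)
$\left(-36 + p\right) h = \left(-36 - 17\right) \frac{125}{2} = \left(-53\right) \frac{125}{2} = - \frac{6625}{2}$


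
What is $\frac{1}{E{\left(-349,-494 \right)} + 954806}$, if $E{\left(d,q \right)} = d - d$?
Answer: $\frac{1}{954806} \approx 1.0473 \cdot 10^{-6}$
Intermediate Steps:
$E{\left(d,q \right)} = 0$
$\frac{1}{E{\left(-349,-494 \right)} + 954806} = \frac{1}{0 + 954806} = \frac{1}{954806}$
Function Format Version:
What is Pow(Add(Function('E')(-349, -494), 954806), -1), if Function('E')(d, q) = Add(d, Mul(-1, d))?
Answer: Rational(1, 954806) ≈ 1.0473e-6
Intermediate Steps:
Function('E')(d, q) = 0
Pow(Add(Function('E')(-349, -494), 954806), -1) = Pow(Add(0, 954806), -1) = Pow(954806, -1) = Rational(1, 954806)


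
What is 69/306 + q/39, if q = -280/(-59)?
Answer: 27161/78234 ≈ 0.34718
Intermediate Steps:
q = 280/59 (q = -280*(-1/59) = 280/59 ≈ 4.7458)
69/306 + q/39 = 69/306 + (280/59)/39 = 69*(1/306) + (280/59)*(1/39) = 23/102 + 280/2301 = 27161/78234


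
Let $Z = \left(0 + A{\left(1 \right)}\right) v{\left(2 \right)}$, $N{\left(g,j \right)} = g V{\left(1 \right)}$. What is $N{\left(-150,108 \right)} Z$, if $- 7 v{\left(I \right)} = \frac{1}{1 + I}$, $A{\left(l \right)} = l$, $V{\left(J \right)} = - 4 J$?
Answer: $- \frac{200}{7} \approx -28.571$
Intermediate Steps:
$N{\left(g,j \right)} = - 4 g$ ($N{\left(g,j \right)} = g \left(\left(-4\right) 1\right) = g \left(-4\right) = - 4 g$)
$v{\left(I \right)} = - \frac{1}{7 \left(1 + I\right)}$
$Z = - \frac{1}{21}$ ($Z = \left(0 + 1\right) \left(- \frac{1}{7 + 7 \cdot 2}\right) = 1 \left(- \frac{1}{7 + 14}\right) = 1 \left(- \frac{1}{21}\right) = - \frac{1}{21} \approx -0.047619$)
$N{\left(-150,108 \right)} Z = \left(-4\right) \left(-150\right) \left(- \frac{1}{21}\right) = 600 \left(- \frac{1}{21}\right) = - \frac{200}{7}$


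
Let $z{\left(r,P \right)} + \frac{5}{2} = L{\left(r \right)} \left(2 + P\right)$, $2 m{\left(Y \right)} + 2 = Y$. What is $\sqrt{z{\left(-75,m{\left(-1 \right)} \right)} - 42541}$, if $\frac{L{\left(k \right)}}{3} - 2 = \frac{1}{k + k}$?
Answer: $\frac{i \sqrt{4254051}}{10} \approx 206.25 i$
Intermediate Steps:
$m{\left(Y \right)} = -1 + \frac{Y}{2}$
$L{\left(k \right)} = 6 + \frac{3}{2 k}$ ($L{\left(k \right)} = 6 + \frac{3}{k + k} = 6 + \frac{3}{2 k}$)
$z{\left(r,P \right)} = - \frac{5}{2} + \left(2 + P\right) \left(6 + \frac{3}{2 r}\right)$ ($z{\left(r,P \right)} = - \frac{5}{2} + \left(6 + \frac{3}{2 r}\right) \left(2 + P\right) = - \frac{5}{2} + \left(2 + P\right) \left(6 + \frac{3}{2 r}\right)$)
$\sqrt{z{\left(-75,m{\left(-1 \right)} \right)} - 42541} = \sqrt{\frac{6 + 19 \left(-75\right) + 3 \left(-1 + \frac{1}{2} \left(-1\right)\right) \left(1 + 4 \left(-75\right)\right)}{2 \left(-75\right)} - 42541} = \sqrt{\frac{1}{2} \left(- \frac{1}{75}\right) \left(6 - 1425 + 3 \left(-1 - \frac{1}{2}\right) \left(1 - 300\right)\right) - 42541} = \sqrt{\frac{1}{2} \left(- \frac{1}{75}\right) \left(6 - 1425 + 3 \left(- \frac{3}{2}\right) \left(-299\right)\right) - 42541} = \sqrt{\frac{1}{2} \left(- \frac{1}{75}\right) \left(6 - 1425 + \frac{2691}{2}\right) - 42541} = \sqrt{\frac{1}{2} \left(- \frac{1}{75}\right) \left(- \frac{147}{2}\right) - 42541} = \sqrt{\frac{49}{100} - 42541} = \sqrt{- \frac{4254051}{100}} = \frac{i \sqrt{4254051}}{10}$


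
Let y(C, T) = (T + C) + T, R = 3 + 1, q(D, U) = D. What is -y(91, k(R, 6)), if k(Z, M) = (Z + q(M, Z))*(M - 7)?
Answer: -71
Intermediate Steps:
R = 4
k(Z, M) = (-7 + M)*(M + Z) (k(Z, M) = (Z + M)*(M - 7) = (M + Z)*(-7 + M) = (-7 + M)*(M + Z))
y(C, T) = C + 2*T (y(C, T) = (C + T) + T = C + 2*T)
-y(91, k(R, 6)) = -(91 + 2*(6² - 7*6 - 7*4 + 6*4)) = -(91 + 2*(36 - 42 - 28 + 24)) = -(91 + 2*(-10)) = -(91 - 20) = -1*71 = -71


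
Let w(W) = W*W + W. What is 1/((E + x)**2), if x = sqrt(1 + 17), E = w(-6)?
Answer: 17/14406 - 5*sqrt(2)/21609 ≈ 0.00085284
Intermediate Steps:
w(W) = W + W**2 (w(W) = W**2 + W = W + W**2)
E = 30 (E = -6*(1 - 6) = -6*(-5) = 30)
x = 3*sqrt(2) (x = sqrt(18) = 3*sqrt(2) ≈ 4.2426)
1/((E + x)**2) = 1/((30 + 3*sqrt(2))**2) = (30 + 3*sqrt(2))**(-2)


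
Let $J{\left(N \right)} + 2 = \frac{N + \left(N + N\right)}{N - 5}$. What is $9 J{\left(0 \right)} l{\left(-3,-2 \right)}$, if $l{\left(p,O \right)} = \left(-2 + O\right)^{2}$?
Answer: $-288$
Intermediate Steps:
$J{\left(N \right)} = -2 + \frac{3 N}{-5 + N}$ ($J{\left(N \right)} = -2 + \frac{N + \left(N + N\right)}{N - 5} = -2 + \frac{N + 2 N}{-5 + N} = -2 + \frac{3 N}{-5 + N}$)
$9 J{\left(0 \right)} l{\left(-3,-2 \right)} = 9 \frac{10 + 0}{-5 + 0} \left(-2 - 2\right)^{2} = 9 \frac{1}{-5} \cdot 10 \left(-4\right)^{2} = 9 \left(\left(- \frac{1}{5}\right) 10\right) 16 = 9 \left(-2\right) 16 = \left(-18\right) 16 = -288$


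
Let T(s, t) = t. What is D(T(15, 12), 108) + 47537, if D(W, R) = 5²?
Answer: 47562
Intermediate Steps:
D(W, R) = 25
D(T(15, 12), 108) + 47537 = 25 + 47537 = 47562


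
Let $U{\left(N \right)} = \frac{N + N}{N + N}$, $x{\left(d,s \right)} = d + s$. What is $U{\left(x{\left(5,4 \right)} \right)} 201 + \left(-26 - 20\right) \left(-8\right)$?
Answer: $569$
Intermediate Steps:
$U{\left(N \right)} = 1$ ($U{\left(N \right)} = \frac{2 N}{2 N} = 2 N \frac{1}{2 N} = 1$)
$U{\left(x{\left(5,4 \right)} \right)} 201 + \left(-26 - 20\right) \left(-8\right) = 1 \cdot 201 + \left(-26 - 20\right) \left(-8\right) = 201 + \left(-26 - 20\right) \left(-8\right) = 201 - -368 = 201 + 368 = 569$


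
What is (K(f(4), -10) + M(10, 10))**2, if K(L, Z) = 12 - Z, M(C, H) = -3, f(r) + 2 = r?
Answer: 361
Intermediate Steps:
f(r) = -2 + r
(K(f(4), -10) + M(10, 10))**2 = ((12 - 1*(-10)) - 3)**2 = ((12 + 10) - 3)**2 = (22 - 3)**2 = 19**2 = 361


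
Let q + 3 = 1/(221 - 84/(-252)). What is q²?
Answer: 3956121/440896 ≈ 8.9729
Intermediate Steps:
q = -1989/664 (q = -3 + 1/(221 - 84/(-252)) = -3 + 1/(221 - 84*(-1/252)) = -3 + 1/(221 + ⅓) = -3 + 1/(664/3) = -3 + 3/664 = -1989/664 ≈ -2.9955)
q² = (-1989/664)² = 3956121/440896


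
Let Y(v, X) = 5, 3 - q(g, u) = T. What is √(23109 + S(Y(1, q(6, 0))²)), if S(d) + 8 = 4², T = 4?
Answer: √23117 ≈ 152.04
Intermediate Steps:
q(g, u) = -1 (q(g, u) = 3 - 1*4 = 3 - 4 = -1)
S(d) = 8 (S(d) = -8 + 4² = -8 + 16 = 8)
√(23109 + S(Y(1, q(6, 0))²)) = √(23109 + 8) = √23117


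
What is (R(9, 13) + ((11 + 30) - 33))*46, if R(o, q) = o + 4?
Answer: 966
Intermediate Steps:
R(o, q) = 4 + o
(R(9, 13) + ((11 + 30) - 33))*46 = ((4 + 9) + ((11 + 30) - 33))*46 = (13 + (41 - 33))*46 = (13 + 8)*46 = 21*46 = 966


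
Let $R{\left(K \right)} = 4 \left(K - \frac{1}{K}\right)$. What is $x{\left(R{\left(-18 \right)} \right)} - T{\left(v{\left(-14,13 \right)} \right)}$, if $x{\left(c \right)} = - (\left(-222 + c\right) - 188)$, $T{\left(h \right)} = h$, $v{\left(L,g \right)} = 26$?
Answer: $\frac{4102}{9} \approx 455.78$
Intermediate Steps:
$R{\left(K \right)} = - \frac{4}{K} + 4 K$
$x{\left(c \right)} = 410 - c$ ($x{\left(c \right)} = - (-410 + c) = 410 - c$)
$x{\left(R{\left(-18 \right)} \right)} - T{\left(v{\left(-14,13 \right)} \right)} = \left(410 - \left(- \frac{4}{-18} + 4 \left(-18\right)\right)\right) - 26 = \left(410 - \left(\left(-4\right) \left(- \frac{1}{18}\right) - 72\right)\right) - 26 = \left(410 - \left(\frac{2}{9} - 72\right)\right) - 26 = \left(410 - - \frac{646}{9}\right) - 26 = \left(410 + \frac{646}{9}\right) - 26 = \frac{4336}{9} - 26 = \frac{4102}{9}$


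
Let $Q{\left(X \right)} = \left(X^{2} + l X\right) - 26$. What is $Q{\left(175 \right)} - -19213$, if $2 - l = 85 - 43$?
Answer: $42812$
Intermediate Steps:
$l = -40$ ($l = 2 - \left(85 - 43\right) = 2 - 42 = -40$)
$Q{\left(X \right)} = -26 + X^{2} - 40 X$ ($Q{\left(X \right)} = \left(X^{2} - 40 X\right) - 26 = -26 + X^{2} - 40 X$)
$Q{\left(175 \right)} - -19213 = \left(-26 + 175^{2} - 7000\right) - -19213 = \left(-26 + 30625 - 7000\right) + 19213 = 23599 + 19213 = 42812$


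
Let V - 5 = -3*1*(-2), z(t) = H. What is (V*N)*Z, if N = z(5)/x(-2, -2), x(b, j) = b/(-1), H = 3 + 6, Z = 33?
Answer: 3267/2 ≈ 1633.5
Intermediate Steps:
H = 9
x(b, j) = -b (x(b, j) = b*(-1) = -b)
z(t) = 9
N = 9/2 (N = 9/((-1*(-2))) = 9/2 ≈ 4.5000)
V = 11 (V = 5 - 3*1*(-2) = 5 - 3*(-2) = 5 + 6 = 11)
(V*N)*Z = (11*(9/2))*33 = (99/2)*33 = 3267/2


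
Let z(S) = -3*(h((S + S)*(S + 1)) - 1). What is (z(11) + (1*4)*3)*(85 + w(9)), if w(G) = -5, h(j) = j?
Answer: -62160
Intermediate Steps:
z(S) = 3 - 6*S*(1 + S) (z(S) = -3*((S + S)*(S + 1) - 1) = -3*((2*S)*(1 + S) - 1) = -3*(2*S*(1 + S) - 1) = -3*(-1 + 2*S*(1 + S)) = 3 - 6*S*(1 + S))
(z(11) + (1*4)*3)*(85 + w(9)) = ((3 - 6*11*(1 + 11)) + (1*4)*3)*(85 - 5) = ((3 - 6*11*12) + 4*3)*80 = ((3 - 792) + 12)*80 = (-789 + 12)*80 = -777*80 = -62160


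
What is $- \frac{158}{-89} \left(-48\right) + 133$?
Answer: $\frac{4253}{89} \approx 47.786$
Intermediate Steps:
$- \frac{158}{-89} \left(-48\right) + 133 = \left(-158\right) \left(- \frac{1}{89}\right) \left(-48\right) + 133 = \frac{158}{89} \left(-48\right) + 133 = - \frac{7584}{89} + 133 = \frac{4253}{89}$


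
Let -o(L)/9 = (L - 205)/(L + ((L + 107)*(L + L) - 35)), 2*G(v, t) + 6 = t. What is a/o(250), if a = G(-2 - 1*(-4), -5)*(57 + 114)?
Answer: 7470287/18 ≈ 4.1502e+5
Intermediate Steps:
G(v, t) = -3 + t/2
o(L) = -9*(-205 + L)/(-35 + L + 2*L*(107 + L)) (o(L) = -9*(L - 205)/(L + ((L + 107)*(L + L) - 35)) = -9*(-205 + L)/(L + ((107 + L)*(2*L) - 35)) = -9*(-205 + L)/(L + (2*L*(107 + L) - 35)) = -9*(-205 + L)/(L + (-35 + 2*L*(107 + L))) = -9*(-205 + L)/(-35 + L + 2*L*(107 + L)))
a = -1881/2 (a = (-3 + (½)*(-5))*(57 + 114) = (-3 - 5/2)*171 = -11/2*171 = -1881/2 ≈ -940.50)
a/o(250) = -1881*(-35 + 2*250² + 215*250)/(9*(205 - 1*250))/2 = -1881*(-35 + 2*62500 + 53750)/(9*(205 - 250))/2 = -1881/(2*(9*(-45)/(-35 + 125000 + 53750))) = -1881/(2*(9*(-45)/178715)) = -1881/(2*(9*(1/178715)*(-45))) = -1881/(2*(-81/35743)) = -1881/2*(-35743/81) = 7470287/18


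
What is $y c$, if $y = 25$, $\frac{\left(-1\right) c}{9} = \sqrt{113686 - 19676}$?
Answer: $- 225 \sqrt{94010} \approx -68987.0$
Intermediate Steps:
$c = - 9 \sqrt{94010}$ ($c = - 9 \sqrt{113686 - 19676} = - 9 \sqrt{94010} \approx -2759.5$)
$y c = 25 \left(- 9 \sqrt{94010}\right) = - 225 \sqrt{94010}$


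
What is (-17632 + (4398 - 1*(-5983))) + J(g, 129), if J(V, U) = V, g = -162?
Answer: -7413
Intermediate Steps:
(-17632 + (4398 - 1*(-5983))) + J(g, 129) = (-17632 + (4398 - 1*(-5983))) - 162 = (-17632 + (4398 + 5983)) - 162 = (-17632 + 10381) - 162 = -7251 - 162 = -7413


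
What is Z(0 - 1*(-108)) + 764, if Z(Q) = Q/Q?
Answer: 765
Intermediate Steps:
Z(Q) = 1
Z(0 - 1*(-108)) + 764 = 1 + 764 = 765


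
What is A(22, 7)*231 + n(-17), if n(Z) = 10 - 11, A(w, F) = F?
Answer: 1616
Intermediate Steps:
n(Z) = -1
A(22, 7)*231 + n(-17) = 7*231 - 1 = 1617 - 1 = 1616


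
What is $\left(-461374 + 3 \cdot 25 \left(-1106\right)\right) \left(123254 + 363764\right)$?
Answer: $-265095585832$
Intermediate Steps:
$\left(-461374 + 3 \cdot 25 \left(-1106\right)\right) \left(123254 + 363764\right) = \left(-461374 + 3 \left(-27650\right)\right) 487018 = \left(-461374 - 82950\right) 487018 = \left(-544324\right) 487018 = -265095585832$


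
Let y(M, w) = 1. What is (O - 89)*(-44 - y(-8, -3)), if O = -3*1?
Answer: 4140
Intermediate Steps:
O = -3
(O - 89)*(-44 - y(-8, -3)) = (-3 - 89)*(-44 - 1*1) = -92*(-44 - 1) = -92*(-45) = 4140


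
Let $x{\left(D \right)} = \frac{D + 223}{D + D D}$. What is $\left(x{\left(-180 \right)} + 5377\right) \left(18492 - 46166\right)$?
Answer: $- \frac{2397218503771}{16110} \approx -1.488 \cdot 10^{8}$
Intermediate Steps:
$x{\left(D \right)} = \frac{223 + D}{D + D^{2}}$
$\left(x{\left(-180 \right)} + 5377\right) \left(18492 - 46166\right) = \left(\frac{223 - 180}{\left(-180\right) \left(1 - 180\right)} + 5377\right) \left(18492 - 46166\right) = \left(\left(- \frac{1}{180}\right) \frac{1}{-179} \cdot 43 + 5377\right) \left(-27674\right) = \left(\left(- \frac{1}{180}\right) \left(- \frac{1}{179}\right) 43 + 5377\right) \left(-27674\right) = \left(\frac{43}{32220} + 5377\right) \left(-27674\right) = \frac{173246983}{32220} \left(-27674\right) = - \frac{2397218503771}{16110}$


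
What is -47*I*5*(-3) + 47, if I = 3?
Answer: 2162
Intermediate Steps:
-47*I*5*(-3) + 47 = -47*3*5*(-3) + 47 = -705*(-3) + 47 = -47*(-45) + 47 = 2115 + 47 = 2162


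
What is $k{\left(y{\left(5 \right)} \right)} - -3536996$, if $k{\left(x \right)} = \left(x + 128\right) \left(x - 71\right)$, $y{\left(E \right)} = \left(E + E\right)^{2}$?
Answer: $3543608$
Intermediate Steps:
$y{\left(E \right)} = 4 E^{2}$ ($y{\left(E \right)} = \left(2 E\right)^{2} = 4 E^{2}$)
$k{\left(x \right)} = \left(-71 + x\right) \left(128 + x\right)$ ($k{\left(x \right)} = \left(128 + x\right) \left(-71 + x\right) = \left(-71 + x\right) \left(128 + x\right)$)
$k{\left(y{\left(5 \right)} \right)} - -3536996 = \left(-9088 + \left(4 \cdot 5^{2}\right)^{2} + 57 \cdot 4 \cdot 5^{2}\right) - -3536996 = \left(-9088 + \left(4 \cdot 25\right)^{2} + 57 \cdot 4 \cdot 25\right) + 3536996 = \left(-9088 + 100^{2} + 57 \cdot 100\right) + 3536996 = \left(-9088 + 10000 + 5700\right) + 3536996 = 6612 + 3536996 = 3543608$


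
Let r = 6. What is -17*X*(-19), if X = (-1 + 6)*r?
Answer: 9690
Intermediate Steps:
X = 30 (X = (-1 + 6)*6 = 5*6 = 30)
-17*X*(-19) = -17*30*(-19) = -510*(-19) = 9690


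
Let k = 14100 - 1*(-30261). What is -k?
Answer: -44361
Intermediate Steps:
k = 44361 (k = 14100 + 30261 = 44361)
-k = -1*44361 = -44361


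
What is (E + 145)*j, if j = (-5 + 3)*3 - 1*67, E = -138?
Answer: -511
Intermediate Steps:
j = -73 (j = -2*3 - 67 = -6 - 67 = -73)
(E + 145)*j = (-138 + 145)*(-73) = 7*(-73) = -511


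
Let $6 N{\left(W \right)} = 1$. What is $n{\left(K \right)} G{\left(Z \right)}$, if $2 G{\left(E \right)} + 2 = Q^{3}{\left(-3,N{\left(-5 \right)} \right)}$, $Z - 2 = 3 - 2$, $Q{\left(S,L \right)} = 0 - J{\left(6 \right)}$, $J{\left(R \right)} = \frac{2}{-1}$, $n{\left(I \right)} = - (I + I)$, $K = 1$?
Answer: $-6$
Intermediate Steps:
$n{\left(I \right)} = - 2 I$
$N{\left(W \right)} = \frac{1}{6}$ ($N{\left(W \right)} = \frac{1}{6} \cdot 1 = \frac{1}{6}$)
$J{\left(R \right)} = -2$ ($J{\left(R \right)} = 2 \left(-1\right) = -2$)
$Q{\left(S,L \right)} = 2$ ($Q{\left(S,L \right)} = 0 - -2 = 0 + 2 = 2$)
$Z = 3$ ($Z = 2 + \left(3 - 2\right) = 2 + 1 = 3$)
$G{\left(E \right)} = 3$ ($G{\left(E \right)} = -1 + \frac{2^{3}}{2} = -1 + \frac{1}{2} \cdot 8 = -1 + 4 = 3$)
$n{\left(K \right)} G{\left(Z \right)} = \left(-2\right) 1 \cdot 3 = \left(-2\right) 3 = -6$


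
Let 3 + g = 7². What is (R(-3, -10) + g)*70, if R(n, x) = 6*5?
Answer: 5320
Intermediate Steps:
g = 46 (g = -3 + 7² = -3 + 49 = 46)
R(n, x) = 30
(R(-3, -10) + g)*70 = (30 + 46)*70 = 76*70 = 5320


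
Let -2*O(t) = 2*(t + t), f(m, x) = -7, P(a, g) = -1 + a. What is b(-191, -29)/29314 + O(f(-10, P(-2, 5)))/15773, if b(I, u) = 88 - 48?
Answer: 520658/231184861 ≈ 0.0022521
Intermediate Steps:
b(I, u) = 40
O(t) = -2*t (O(t) = -(t + t) = -2*t)
b(-191, -29)/29314 + O(f(-10, P(-2, 5)))/15773 = 40/29314 - 2*(-7)/15773 = 40*(1/29314) + 14*(1/15773) = 20/14657 + 14/15773 = 520658/231184861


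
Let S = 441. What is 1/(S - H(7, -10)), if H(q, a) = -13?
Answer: 1/454 ≈ 0.0022026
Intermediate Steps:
1/(S - H(7, -10)) = 1/(441 - 1*(-13)) = 1/(441 + 13) = 1/454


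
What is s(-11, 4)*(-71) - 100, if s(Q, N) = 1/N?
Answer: -471/4 ≈ -117.75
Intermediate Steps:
s(-11, 4)*(-71) - 100 = -71/4 - 100 = -471/4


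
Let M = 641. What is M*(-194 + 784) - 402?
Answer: 377788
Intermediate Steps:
M*(-194 + 784) - 402 = 641*(-194 + 784) - 402 = 641*590 - 402 = 378190 - 402 = 377788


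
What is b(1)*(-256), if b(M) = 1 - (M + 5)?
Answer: 1280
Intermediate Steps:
b(M) = -4 - M (b(M) = 1 - (5 + M) = 1 + (-5 - M) = -4 - M)
b(1)*(-256) = (-4 - 1*1)*(-256) = (-4 - 1)*(-256) = -5*(-256) = 1280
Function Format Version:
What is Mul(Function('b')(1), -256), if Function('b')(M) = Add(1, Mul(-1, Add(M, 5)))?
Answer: 1280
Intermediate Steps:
Function('b')(M) = Add(-4, Mul(-1, M)) (Function('b')(M) = Add(1, Mul(-1, Add(5, M))) = Add(1, Add(-5, Mul(-1, M))) = Add(-4, Mul(-1, M)))
Mul(Function('b')(1), -256) = Mul(Add(-4, Mul(-1, 1)), -256) = Mul(Add(-4, -1), -256) = Mul(-5, -256) = 1280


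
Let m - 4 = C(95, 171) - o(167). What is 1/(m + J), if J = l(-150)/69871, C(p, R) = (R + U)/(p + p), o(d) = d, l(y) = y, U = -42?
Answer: -13275490/2154920011 ≈ -0.0061605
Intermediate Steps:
C(p, R) = (-42 + R)/(2*p) (C(p, R) = (R - 42)/(p + p) = (-42 + R)/((2*p)) = (-42 + R)*(1/(2*p)) = (-42 + R)/(2*p))
m = -30841/190 (m = 4 + ((½)*(-42 + 171)/95 - 1*167) = 4 + ((½)*(1/95)*129 - 167) = 4 + (129/190 - 167) = 4 - 31601/190 = -30841/190 ≈ -162.32)
J = -150/69871 ≈ -0.0021468
1/(m + J) = 1/(-30841/190 - 150/69871) = 1/(-2154920011/13275490) = -13275490/2154920011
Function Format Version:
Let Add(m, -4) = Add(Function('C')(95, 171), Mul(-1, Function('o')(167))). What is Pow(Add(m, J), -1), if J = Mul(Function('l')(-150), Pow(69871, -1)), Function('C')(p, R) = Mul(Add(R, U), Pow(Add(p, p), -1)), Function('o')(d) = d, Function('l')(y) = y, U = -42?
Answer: Rational(-13275490, 2154920011) ≈ -0.0061605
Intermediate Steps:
Function('C')(p, R) = Mul(Rational(1, 2), Pow(p, -1), Add(-42, R)) (Function('C')(p, R) = Mul(Add(R, -42), Pow(Add(p, p), -1)) = Mul(Add(-42, R), Pow(Mul(2, p), -1)) = Mul(Add(-42, R), Mul(Rational(1, 2), Pow(p, -1))) = Mul(Rational(1, 2), Pow(p, -1), Add(-42, R)))
m = Rational(-30841, 190) (m = Add(4, Add(Mul(Rational(1, 2), Pow(95, -1), Add(-42, 171)), Mul(-1, 167))) = Add(4, Add(Mul(Rational(1, 2), Rational(1, 95), 129), -167)) = Add(4, Add(Rational(129, 190), -167)) = Add(4, Rational(-31601, 190)) = Rational(-30841, 190) ≈ -162.32)
J = Rational(-150, 69871) (J = Mul(-150, Pow(69871, -1)) = Mul(-150, Rational(1, 69871)) = Rational(-150, 69871) ≈ -0.0021468)
Pow(Add(m, J), -1) = Pow(Add(Rational(-30841, 190), Rational(-150, 69871)), -1) = Pow(Rational(-2154920011, 13275490), -1) = Rational(-13275490, 2154920011)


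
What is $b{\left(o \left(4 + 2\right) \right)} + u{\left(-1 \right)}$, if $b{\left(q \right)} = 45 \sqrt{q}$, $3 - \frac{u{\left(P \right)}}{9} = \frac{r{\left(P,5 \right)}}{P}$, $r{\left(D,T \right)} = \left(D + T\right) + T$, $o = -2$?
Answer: $108 + 90 i \sqrt{3} \approx 108.0 + 155.88 i$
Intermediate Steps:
$r{\left(D,T \right)} = D + 2 T$
$u{\left(P \right)} = 27 - \frac{9 \left(10 + P\right)}{P}$ ($u{\left(P \right)} = 27 - 9 \frac{P + 2 \cdot 5}{P} = 27 - 9 \frac{P + 10}{P} = 27 - 9 \frac{10 + P}{P} = 27 - \frac{9 \left(10 + P\right)}{P}$)
$b{\left(o \left(4 + 2\right) \right)} + u{\left(-1 \right)} = 45 \sqrt{- 2 \left(4 + 2\right)} - \left(-18 + \frac{90}{-1}\right) = 45 \sqrt{\left(-2\right) 6} + \left(18 - -90\right) = 45 \sqrt{-12} + \left(18 + 90\right) = 45 \cdot 2 i \sqrt{3} + 108 = 90 i \sqrt{3} + 108 = 108 + 90 i \sqrt{3}$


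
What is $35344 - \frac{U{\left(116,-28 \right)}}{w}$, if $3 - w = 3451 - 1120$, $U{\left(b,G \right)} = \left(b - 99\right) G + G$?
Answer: $\frac{3428347}{97} \approx 35344.0$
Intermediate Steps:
$U{\left(b,G \right)} = G + G \left(-99 + b\right)$ ($U{\left(b,G \right)} = \left(-99 + b\right) G + G = G \left(-99 + b\right) + G = G + G \left(-99 + b\right)$)
$w = -2328$ ($w = 3 - \left(3451 - 1120\right) = 3 - 2331 = -2328$)
$35344 - \frac{U{\left(116,-28 \right)}}{w} = 35344 - \frac{\left(-28\right) \left(-98 + 116\right)}{-2328} = 35344 - \left(-28\right) 18 \left(- \frac{1}{2328}\right) = 35344 - \left(-504\right) \left(- \frac{1}{2328}\right) = 35344 - \frac{21}{97} = \frac{3428347}{97}$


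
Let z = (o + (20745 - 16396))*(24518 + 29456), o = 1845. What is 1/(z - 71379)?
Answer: 1/334243577 ≈ 2.9918e-9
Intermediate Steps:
z = 334314956 (z = (1845 + (20745 - 16396))*(24518 + 29456) = (1845 + 4349)*53974 = 6194*53974 = 334314956)
1/(z - 71379) = 1/(334314956 - 71379) = 1/334243577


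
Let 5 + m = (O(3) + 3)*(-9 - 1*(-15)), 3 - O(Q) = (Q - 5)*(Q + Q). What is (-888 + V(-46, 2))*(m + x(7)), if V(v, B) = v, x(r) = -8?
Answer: -88730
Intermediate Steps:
O(Q) = 3 - 2*Q*(-5 + Q) (O(Q) = 3 - (Q - 5)*(Q + Q) = 3 - (-5 + Q)*2*Q = 3 - 2*Q*(-5 + Q))
m = 103 (m = -5 + ((3 - 2*3² + 10*3) + 3)*(-9 - 1*(-15)) = -5 + ((3 - 2*9 + 30) + 3)*(-9 + 15) = -5 + ((3 - 18 + 30) + 3)*6 = -5 + (15 + 3)*6 = -5 + 18*6 = -5 + 108 = 103)
(-888 + V(-46, 2))*(m + x(7)) = (-888 - 46)*(103 - 8) = -934*95 = -88730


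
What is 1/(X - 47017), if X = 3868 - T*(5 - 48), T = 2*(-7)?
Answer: -1/43751 ≈ -2.2857e-5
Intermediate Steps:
T = -14
X = 3266 (X = 3868 - (-14)*(5 - 48) = 3868 - (-14)*(-43) = 3868 - 1*602 = 3868 - 602 = 3266)
1/(X - 47017) = 1/(3266 - 47017) = 1/(-43751) = -1/43751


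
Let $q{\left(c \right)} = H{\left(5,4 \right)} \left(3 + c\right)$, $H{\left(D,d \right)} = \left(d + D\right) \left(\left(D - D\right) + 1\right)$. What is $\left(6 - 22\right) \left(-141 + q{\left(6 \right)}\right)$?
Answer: $960$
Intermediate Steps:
$H{\left(D,d \right)} = D + d$ ($H{\left(D,d \right)} = \left(D + d\right) \left(0 + 1\right) = \left(D + d\right) 1 = D + d$)
$q{\left(c \right)} = 27 + 9 c$ ($q{\left(c \right)} = \left(5 + 4\right) \left(3 + c\right) = 9 \left(3 + c\right) = 27 + 9 c$)
$\left(6 - 22\right) \left(-141 + q{\left(6 \right)}\right) = \left(6 - 22\right) \left(-141 + \left(27 + 9 \cdot 6\right)\right) = \left(6 - 22\right) \left(-141 + \left(27 + 54\right)\right) = - 16 \left(-141 + 81\right) = \left(-16\right) \left(-60\right) = 960$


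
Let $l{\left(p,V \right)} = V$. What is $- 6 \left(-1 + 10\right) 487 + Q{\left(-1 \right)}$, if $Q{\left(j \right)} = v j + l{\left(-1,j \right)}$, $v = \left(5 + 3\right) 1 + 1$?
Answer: $-26308$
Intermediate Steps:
$v = 9$ ($v = 8 \cdot 1 + 1 = 8 + 1 = 9$)
$Q{\left(j \right)} = 10 j$ ($Q{\left(j \right)} = 9 j + j = 10 j$)
$- 6 \left(-1 + 10\right) 487 + Q{\left(-1 \right)} = - 6 \left(-1 + 10\right) 487 + 10 \left(-1\right) = \left(-6\right) 9 \cdot 487 - 10 = \left(-54\right) 487 - 10 = -26298 - 10 = -26308$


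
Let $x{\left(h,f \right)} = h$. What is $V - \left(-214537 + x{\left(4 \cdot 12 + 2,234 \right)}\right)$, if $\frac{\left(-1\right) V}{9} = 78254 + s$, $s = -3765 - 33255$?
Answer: $-156619$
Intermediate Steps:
$s = -37020$
$V = -371106$ ($V = - 9 \left(78254 - 37020\right) = \left(-9\right) 41234 = -371106$)
$V - \left(-214537 + x{\left(4 \cdot 12 + 2,234 \right)}\right) = -371106 - \left(-214537 + \left(4 \cdot 12 + 2\right)\right) = -371106 - \left(-214537 + \left(48 + 2\right)\right) = -371106 - \left(-214537 + 50\right) = -371106 - -214487 = -371106 + 214487 = -156619$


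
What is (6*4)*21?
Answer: 504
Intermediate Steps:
(6*4)*21 = 24*21 = 504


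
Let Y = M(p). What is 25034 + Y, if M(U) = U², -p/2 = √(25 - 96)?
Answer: 24750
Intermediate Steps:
p = -2*I*√71 (p = -2*√(25 - 96) = -2*I*√71 ≈ -16.852*I)
Y = -284 (Y = (-2*I*√71)² = -284)
25034 + Y = 25034 - 284 = 24750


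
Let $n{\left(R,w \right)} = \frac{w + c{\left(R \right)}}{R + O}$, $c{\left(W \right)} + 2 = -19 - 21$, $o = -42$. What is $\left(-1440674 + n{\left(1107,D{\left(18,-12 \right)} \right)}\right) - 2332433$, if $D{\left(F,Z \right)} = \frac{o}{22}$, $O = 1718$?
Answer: $- \frac{117249300508}{31075} \approx -3.7731 \cdot 10^{6}$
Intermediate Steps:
$c{\left(W \right)} = -42$ ($c{\left(W \right)} = -2 - 40 = -42$)
$D{\left(F,Z \right)} = - \frac{21}{11}$ ($D{\left(F,Z \right)} = - \frac{42}{22} = \left(-42\right) \frac{1}{22} = - \frac{21}{11}$)
$n{\left(R,w \right)} = \frac{-42 + w}{1718 + R}$ ($n{\left(R,w \right)} = \frac{w - 42}{R + 1718} = \frac{-42 + w}{1718 + R}$)
$\left(-1440674 + n{\left(1107,D{\left(18,-12 \right)} \right)}\right) - 2332433 = \left(-1440674 + \frac{-42 - \frac{21}{11}}{1718 + 1107}\right) - 2332433 = \left(-1440674 + \frac{1}{2825} \left(- \frac{483}{11}\right)\right) - 2332433 = \left(-1440674 - \frac{483}{31075}\right) - 2332433 = - \frac{44768945033}{31075} - 2332433 = - \frac{117249300508}{31075}$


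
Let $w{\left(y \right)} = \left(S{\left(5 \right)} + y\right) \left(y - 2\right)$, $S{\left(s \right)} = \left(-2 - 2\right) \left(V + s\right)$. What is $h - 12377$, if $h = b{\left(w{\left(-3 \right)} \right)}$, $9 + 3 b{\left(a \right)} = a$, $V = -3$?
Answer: $- \frac{37085}{3} \approx -12362.0$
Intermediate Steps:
$S{\left(s \right)} = 12 - 4 s$ ($S{\left(s \right)} = \left(-2 - 2\right) \left(-3 + s\right) = - 4 \left(-3 + s\right) = 12 - 4 s$)
$w{\left(y \right)} = \left(-8 + y\right) \left(-2 + y\right)$ ($w{\left(y \right)} = \left(\left(12 - 20\right) + y\right) \left(y - 2\right) = \left(\left(12 - 20\right) + y\right) \left(-2 + y\right) = \left(-8 + y\right) \left(-2 + y\right)$)
$b{\left(a \right)} = -3 + \frac{a}{3}$
$h = \frac{46}{3}$ ($h = -3 + \frac{16 + \left(-3\right)^{2} - -30}{3} = -3 + \frac{16 + 9 + 30}{3} = -3 + \frac{1}{3} \cdot 55 = -3 + \frac{55}{3} = \frac{46}{3} \approx 15.333$)
$h - 12377 = \frac{46}{3} - 12377 = - \frac{37085}{3}$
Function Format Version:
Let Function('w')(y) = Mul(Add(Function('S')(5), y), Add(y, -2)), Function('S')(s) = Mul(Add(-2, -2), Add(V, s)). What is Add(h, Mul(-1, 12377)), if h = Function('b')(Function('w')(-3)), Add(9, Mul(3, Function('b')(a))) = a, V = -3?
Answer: Rational(-37085, 3) ≈ -12362.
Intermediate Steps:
Function('S')(s) = Add(12, Mul(-4, s)) (Function('S')(s) = Mul(Add(-2, -2), Add(-3, s)) = Mul(-4, Add(-3, s)) = Add(12, Mul(-4, s)))
Function('w')(y) = Mul(Add(-8, y), Add(-2, y)) (Function('w')(y) = Mul(Add(Add(12, Mul(-4, 5)), y), Add(y, -2)) = Mul(Add(Add(12, -20), y), Add(-2, y)) = Mul(Add(-8, y), Add(-2, y)))
Function('b')(a) = Add(-3, Mul(Rational(1, 3), a))
h = Rational(46, 3) (h = Add(-3, Mul(Rational(1, 3), Add(16, Pow(-3, 2), Mul(-10, -3)))) = Add(-3, Mul(Rational(1, 3), Add(16, 9, 30))) = Add(-3, Mul(Rational(1, 3), 55)) = Add(-3, Rational(55, 3)) = Rational(46, 3) ≈ 15.333)
Add(h, Mul(-1, 12377)) = Add(Rational(46, 3), Mul(-1, 12377)) = Add(Rational(46, 3), -12377) = Rational(-37085, 3)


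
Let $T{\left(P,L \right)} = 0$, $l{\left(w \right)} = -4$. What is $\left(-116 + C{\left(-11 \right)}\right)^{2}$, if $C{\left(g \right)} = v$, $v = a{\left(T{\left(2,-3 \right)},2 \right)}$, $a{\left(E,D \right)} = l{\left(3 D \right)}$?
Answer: $14400$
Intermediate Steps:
$a{\left(E,D \right)} = -4$
$v = -4$
$C{\left(g \right)} = -4$
$\left(-116 + C{\left(-11 \right)}\right)^{2} = \left(-116 - 4\right)^{2} = \left(-120\right)^{2} = 14400$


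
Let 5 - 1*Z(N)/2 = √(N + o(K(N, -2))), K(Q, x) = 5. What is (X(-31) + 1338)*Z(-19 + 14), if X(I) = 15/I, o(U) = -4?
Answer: 414630/31 - 248778*I/31 ≈ 13375.0 - 8025.1*I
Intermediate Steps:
Z(N) = 10 - 2*√(-4 + N) (Z(N) = 10 - 2*√(N - 4) = 10 - 2*√(-4 + N))
(X(-31) + 1338)*Z(-19 + 14) = (15/(-31) + 1338)*(10 - 2*√(-4 + (-19 + 14))) = (15*(-1/31) + 1338)*(10 - 2*√(-4 - 5)) = (-15/31 + 1338)*(10 - 6*I) = 41463*(10 - 6*I)/31 = 414630/31 - 248778*I/31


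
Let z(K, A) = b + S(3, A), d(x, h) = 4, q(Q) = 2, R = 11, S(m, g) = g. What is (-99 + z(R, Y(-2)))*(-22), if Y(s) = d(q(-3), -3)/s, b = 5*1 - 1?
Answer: 2134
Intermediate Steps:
b = 4 (b = 5 - 1 = 4)
Y(s) = 4/s
z(K, A) = 4 + A
(-99 + z(R, Y(-2)))*(-22) = (-99 + (4 + 4/(-2)))*(-22) = (-99 + (4 + 4*(-1/2)))*(-22) = (-99 + (4 - 2))*(-22) = (-99 + 2)*(-22) = -97*(-22) = 2134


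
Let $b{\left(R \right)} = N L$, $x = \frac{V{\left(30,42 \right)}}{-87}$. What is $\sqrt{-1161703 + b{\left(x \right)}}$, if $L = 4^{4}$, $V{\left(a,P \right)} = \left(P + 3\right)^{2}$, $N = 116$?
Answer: $i \sqrt{1132007} \approx 1064.0 i$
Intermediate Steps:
$V{\left(a,P \right)} = \left(3 + P\right)^{2}$
$L = 256$
$x = - \frac{675}{29}$ ($x = \frac{\left(3 + 42\right)^{2}}{-87} = 45^{2} \left(- \frac{1}{87}\right) = 2025 \left(- \frac{1}{87}\right) = - \frac{675}{29} \approx -23.276$)
$b{\left(R \right)} = 29696$ ($b{\left(R \right)} = 116 \cdot 256 = 29696$)
$\sqrt{-1161703 + b{\left(x \right)}} = \sqrt{-1161703 + 29696} = \sqrt{-1132007} = i \sqrt{1132007}$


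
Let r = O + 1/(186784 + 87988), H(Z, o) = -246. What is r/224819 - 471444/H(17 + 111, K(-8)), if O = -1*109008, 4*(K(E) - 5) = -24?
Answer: 4852599579348657/2532732616988 ≈ 1916.0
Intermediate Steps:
K(E) = -1 (K(E) = 5 + (¼)*(-24) = 5 - 6 = -1)
O = -109008
r = -29952346175/274772 (r = -109008 + 1/(186784 + 87988) = -109008 + 1/274772 = -29952346175/274772 ≈ -1.0901e+5)
r/224819 - 471444/H(17 + 111, K(-8)) = -29952346175/274772/224819 - 471444/(-246) = -29952346175/274772*1/224819 - 471444*(-1/246) = -29952346175/61773966268 + 78574/41 = 4852599579348657/2532732616988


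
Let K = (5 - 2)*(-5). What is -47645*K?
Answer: 714675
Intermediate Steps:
K = -15 (K = 3*(-5) = -15)
-47645*K = -47645*(-15) = 714675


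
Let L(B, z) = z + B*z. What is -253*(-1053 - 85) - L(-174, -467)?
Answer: 207123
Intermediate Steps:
-253*(-1053 - 85) - L(-174, -467) = -253*(-1053 - 85) - (-467)*(1 - 174) = -253*(-1138) - (-467)*(-173) = 287914 - 1*80791 = 287914 - 80791 = 207123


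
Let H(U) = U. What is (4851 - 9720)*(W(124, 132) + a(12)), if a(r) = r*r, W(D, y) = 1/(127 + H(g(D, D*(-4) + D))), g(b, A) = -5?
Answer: -85543461/122 ≈ -7.0118e+5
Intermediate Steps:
W(D, y) = 1/122 (W(D, y) = 1/(127 - 5) = 1/122)
a(r) = r²
(4851 - 9720)*(W(124, 132) + a(12)) = (4851 - 9720)*(1/122 + 12²) = -4869*(1/122 + 144) = -4869*17569/122 = -85543461/122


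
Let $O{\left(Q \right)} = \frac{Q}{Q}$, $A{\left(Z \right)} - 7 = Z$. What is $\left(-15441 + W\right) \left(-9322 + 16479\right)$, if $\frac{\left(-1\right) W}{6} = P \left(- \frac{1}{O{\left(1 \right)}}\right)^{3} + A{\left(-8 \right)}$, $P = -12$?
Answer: $-110983599$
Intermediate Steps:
$A{\left(Z \right)} = 7 + Z$
$O{\left(Q \right)} = 1$
$W = -66$ ($W = - 6 \left(- 12 \left(- 1^{-1}\right)^{3} + \left(7 - 8\right)\right) = - 6 \left(- 12 \left(\left(-1\right) 1\right)^{3} - 1\right) = - 6 \left(- 12 \left(-1\right)^{3} - 1\right) = - 6 \left(\left(-12\right) \left(-1\right) - 1\right) = - 6 \left(12 - 1\right) = \left(-6\right) 11 = -66$)
$\left(-15441 + W\right) \left(-9322 + 16479\right) = \left(-15441 - 66\right) \left(-9322 + 16479\right) = \left(-15507\right) 7157 = -110983599$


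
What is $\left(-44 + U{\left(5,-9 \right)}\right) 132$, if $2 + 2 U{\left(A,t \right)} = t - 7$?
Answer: $-6996$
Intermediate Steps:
$U{\left(A,t \right)} = - \frac{9}{2} + \frac{t}{2}$ ($U{\left(A,t \right)} = -1 + \frac{t - 7}{2} = -1 + \frac{-7 + t}{2} = -1 + \left(- \frac{7}{2} + \frac{t}{2}\right) = - \frac{9}{2} + \frac{t}{2}$)
$\left(-44 + U{\left(5,-9 \right)}\right) 132 = \left(-44 + \left(- \frac{9}{2} + \frac{1}{2} \left(-9\right)\right)\right) 132 = \left(-44 - 9\right) 132 = \left(-53\right) 132 = -6996$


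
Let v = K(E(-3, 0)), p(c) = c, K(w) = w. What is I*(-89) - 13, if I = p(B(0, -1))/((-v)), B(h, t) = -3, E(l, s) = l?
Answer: 76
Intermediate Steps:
v = -3
I = -1 (I = -3/((-1*(-3))) = -3/3 = -3*1/3 = -1)
I*(-89) - 13 = -1*(-89) - 13 = 89 - 13 = 76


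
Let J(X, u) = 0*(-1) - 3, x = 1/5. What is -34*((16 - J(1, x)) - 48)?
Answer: 986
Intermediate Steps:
x = ⅕ ≈ 0.20000
J(X, u) = -3 (J(X, u) = 0 - 3 = -3)
-34*((16 - J(1, x)) - 48) = -34*((16 - 1*(-3)) - 48) = -34*((16 + 3) - 48) = -34*(19 - 48) = -34*(-29) = 986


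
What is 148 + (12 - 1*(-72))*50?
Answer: 4348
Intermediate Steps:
148 + (12 - 1*(-72))*50 = 148 + (12 + 72)*50 = 148 + 84*50 = 148 + 4200 = 4348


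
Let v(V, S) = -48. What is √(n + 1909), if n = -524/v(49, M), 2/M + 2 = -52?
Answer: √69117/6 ≈ 43.817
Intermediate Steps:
M = -1/27 (M = 2/(-2 - 52) = 2/(-54) = 2*(-1/54) = -1/27 ≈ -0.037037)
n = 131/12 (n = -524/(-48) = -524*(-1/48) = 131/12 ≈ 10.917)
√(n + 1909) = √(131/12 + 1909) = √(23039/12) = √69117/6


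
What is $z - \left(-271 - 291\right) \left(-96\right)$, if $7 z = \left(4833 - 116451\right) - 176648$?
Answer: $- \frac{665930}{7} \approx -95133.0$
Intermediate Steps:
$z = - \frac{288266}{7}$ ($z = \frac{\left(4833 - 116451\right) - 176648}{7} = \frac{-111618 - 176648}{7} = \frac{1}{7} \left(-288266\right) = - \frac{288266}{7} \approx -41181.0$)
$z - \left(-271 - 291\right) \left(-96\right) = - \frac{288266}{7} - \left(-271 - 291\right) \left(-96\right) = - \frac{288266}{7} - \left(-562\right) \left(-96\right) = - \frac{288266}{7} - 53952 = - \frac{665930}{7}$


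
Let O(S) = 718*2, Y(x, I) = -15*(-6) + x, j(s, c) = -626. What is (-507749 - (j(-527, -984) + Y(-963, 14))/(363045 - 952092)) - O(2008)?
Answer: -299933898194/589047 ≈ -5.0919e+5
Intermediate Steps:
Y(x, I) = 90 + x
O(S) = 1436
(-507749 - (j(-527, -984) + Y(-963, 14))/(363045 - 952092)) - O(2008) = (-507749 - (-626 + (90 - 963))/(363045 - 952092)) - 1*1436 = (-507749 - (-626 - 873)/(-589047)) - 1436 = (-507749 - (-1499)*(-1)/589047) - 1436 = (-507749 - 1*1499/589047) - 1436 = (-507749 - 1499/589047) - 1436 = -299088026702/589047 - 1436 = -299933898194/589047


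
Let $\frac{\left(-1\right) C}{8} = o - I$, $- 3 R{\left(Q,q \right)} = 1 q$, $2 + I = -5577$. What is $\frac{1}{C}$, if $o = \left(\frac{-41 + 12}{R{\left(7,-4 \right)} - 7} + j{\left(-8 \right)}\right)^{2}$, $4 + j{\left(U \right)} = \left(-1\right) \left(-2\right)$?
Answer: $- \frac{289}{12921120} \approx -2.2366 \cdot 10^{-5}$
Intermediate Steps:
$I = -5579$ ($I = -2 - 5577 = -5579$)
$R{\left(Q,q \right)} = - \frac{q}{3}$ ($R{\left(Q,q \right)} = - \frac{1 q}{3} = - \frac{q}{3}$)
$j{\left(U \right)} = -2$ ($j{\left(U \right)} = -4 - -2 = -4 + 2 = -2$)
$o = \frac{2809}{289}$ ($o = \left(\frac{-41 + 12}{\left(- \frac{1}{3}\right) \left(-4\right) - 7} - 2\right)^{2} = \left(- \frac{29}{\frac{4}{3} - 7} - 2\right)^{2} = \left(- \frac{29}{- \frac{17}{3}} - 2\right)^{2} = \left(\left(-29\right) \left(- \frac{3}{17}\right) - 2\right)^{2} = \left(\frac{87}{17} - 2\right)^{2} = \left(\frac{53}{17}\right)^{2} = \frac{2809}{289} \approx 9.7197$)
$C = - \frac{12921120}{289}$ ($C = - 8 \left(\frac{2809}{289} - -5579\right) = - 8 \left(\frac{2809}{289} + 5579\right) = \left(-8\right) \frac{1615140}{289} = - \frac{12921120}{289} \approx -44710.0$)
$\frac{1}{C} = \frac{1}{- \frac{12921120}{289}} = - \frac{289}{12921120}$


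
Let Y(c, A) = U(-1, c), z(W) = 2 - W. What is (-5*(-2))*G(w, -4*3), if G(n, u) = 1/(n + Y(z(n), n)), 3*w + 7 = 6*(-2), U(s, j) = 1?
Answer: -15/8 ≈ -1.8750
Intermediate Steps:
w = -19/3 (w = -7/3 + (6*(-2))/3 = -7/3 + (1/3)*(-12) = -7/3 - 4 = -19/3 ≈ -6.3333)
Y(c, A) = 1
G(n, u) = 1/(1 + n) (G(n, u) = 1/(n + 1) = 1/(1 + n))
(-5*(-2))*G(w, -4*3) = (-5*(-2))/(1 - 19/3) = 10/(-16/3) = 10*(-3/16) = -15/8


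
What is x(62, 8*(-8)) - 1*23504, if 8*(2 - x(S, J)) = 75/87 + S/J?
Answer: -174478749/7424 ≈ -23502.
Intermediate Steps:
x(S, J) = 439/232 - S/(8*J) (x(S, J) = 2 - (75/87 + S/J)/8 = 2 - (75*(1/87) + S/J)/8 = 2 - (25/29 + S/J)/8 = 2 + (-25/232 - S/(8*J)) = 439/232 - S/(8*J))
x(62, 8*(-8)) - 1*23504 = (439/232 - ⅛*62/8*(-8)) - 1*23504 = (439/232 - ⅛*62/(-64)) - 23504 = (439/232 - ⅛*62*(-1/64)) - 23504 = (439/232 + 31/256) - 23504 = 14947/7424 - 23504 = -174478749/7424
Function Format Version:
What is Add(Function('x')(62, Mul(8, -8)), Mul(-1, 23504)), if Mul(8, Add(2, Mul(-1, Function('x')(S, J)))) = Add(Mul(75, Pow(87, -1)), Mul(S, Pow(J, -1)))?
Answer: Rational(-174478749, 7424) ≈ -23502.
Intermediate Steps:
Function('x')(S, J) = Add(Rational(439, 232), Mul(Rational(-1, 8), S, Pow(J, -1))) (Function('x')(S, J) = Add(2, Mul(Rational(-1, 8), Add(Mul(75, Pow(87, -1)), Mul(S, Pow(J, -1))))) = Add(2, Mul(Rational(-1, 8), Add(Mul(75, Rational(1, 87)), Mul(S, Pow(J, -1))))) = Add(2, Mul(Rational(-1, 8), Add(Rational(25, 29), Mul(S, Pow(J, -1))))) = Add(2, Add(Rational(-25, 232), Mul(Rational(-1, 8), S, Pow(J, -1)))) = Add(Rational(439, 232), Mul(Rational(-1, 8), S, Pow(J, -1))))
Add(Function('x')(62, Mul(8, -8)), Mul(-1, 23504)) = Add(Add(Rational(439, 232), Mul(Rational(-1, 8), 62, Pow(Mul(8, -8), -1))), Mul(-1, 23504)) = Add(Add(Rational(439, 232), Mul(Rational(-1, 8), 62, Pow(-64, -1))), -23504) = Add(Add(Rational(439, 232), Mul(Rational(-1, 8), 62, Rational(-1, 64))), -23504) = Add(Add(Rational(439, 232), Rational(31, 256)), -23504) = Add(Rational(14947, 7424), -23504) = Rational(-174478749, 7424)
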